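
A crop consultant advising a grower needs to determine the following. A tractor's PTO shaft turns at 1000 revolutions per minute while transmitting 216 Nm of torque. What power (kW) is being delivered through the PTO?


P = 2*pi*n*T / 60000
  = 2*pi * 1000 * 216 / 60000
  = 1357168.03 / 60000
  = 22.62 kW


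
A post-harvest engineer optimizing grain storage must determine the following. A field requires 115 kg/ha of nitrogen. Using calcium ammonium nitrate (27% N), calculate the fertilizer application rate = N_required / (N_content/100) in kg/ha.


Rate = N_required / (N_content / 100)
     = 115 / (27 / 100)
     = 115 / 0.27
     = 425.93 kg/ha


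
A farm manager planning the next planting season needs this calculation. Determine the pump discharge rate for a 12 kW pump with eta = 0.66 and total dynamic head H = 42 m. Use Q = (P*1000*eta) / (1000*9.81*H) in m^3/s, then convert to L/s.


Q = (P * 1000 * eta) / (rho * g * H)
  = (12 * 1000 * 0.66) / (1000 * 9.81 * 42)
  = 7920 / 412020
  = 0.01922 m^3/s = 19.22 L/s


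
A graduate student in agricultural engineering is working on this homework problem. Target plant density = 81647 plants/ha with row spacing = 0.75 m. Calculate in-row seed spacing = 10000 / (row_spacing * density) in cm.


spacing = 10000 / (row_sp * density)
        = 10000 / (0.75 * 81647)
        = 10000 / 61235.25
        = 0.16330 m = 16.33 cm


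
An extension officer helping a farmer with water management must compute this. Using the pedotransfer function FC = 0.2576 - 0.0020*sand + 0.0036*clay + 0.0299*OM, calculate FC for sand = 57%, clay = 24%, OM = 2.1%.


FC = 0.2576 - 0.0020*57 + 0.0036*24 + 0.0299*2.1
   = 0.2576 - 0.1140 + 0.0864 + 0.0628
   = 0.2928


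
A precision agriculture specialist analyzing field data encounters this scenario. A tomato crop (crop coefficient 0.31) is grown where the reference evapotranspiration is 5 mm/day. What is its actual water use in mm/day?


ETc = Kc * ET0
    = 0.31 * 5
    = 1.55 mm/day


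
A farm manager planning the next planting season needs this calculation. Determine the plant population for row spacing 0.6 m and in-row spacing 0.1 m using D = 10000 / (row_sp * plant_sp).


D = 10000 / (row_sp * plant_sp)
  = 10000 / (0.6 * 0.1)
  = 10000 / 0.0600
  = 166666.67 plants/ha


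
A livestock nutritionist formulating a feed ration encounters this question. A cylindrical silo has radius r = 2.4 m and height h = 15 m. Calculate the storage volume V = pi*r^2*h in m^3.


V = pi * r^2 * h
  = pi * 2.4^2 * 15
  = pi * 5.76 * 15
  = 271.43 m^3


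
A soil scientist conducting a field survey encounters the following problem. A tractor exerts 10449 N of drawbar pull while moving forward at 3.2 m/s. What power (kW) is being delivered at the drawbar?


P = F * v / 1000
  = 10449 * 3.2 / 1000
  = 33436.80 / 1000
  = 33.44 kW


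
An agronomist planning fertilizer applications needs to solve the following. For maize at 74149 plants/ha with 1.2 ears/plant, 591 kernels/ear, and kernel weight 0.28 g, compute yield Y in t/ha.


Y = density * ears * kernels * kw
  = 74149 * 1.2 * 591 * 0.28 g/ha
  = 14724211.82 g/ha
  = 14724.21 kg/ha = 14.72 t/ha


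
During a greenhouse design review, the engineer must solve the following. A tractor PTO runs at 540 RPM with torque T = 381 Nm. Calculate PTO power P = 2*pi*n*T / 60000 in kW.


P = 2*pi*n*T / 60000
  = 2*pi * 540 * 381 / 60000
  = 1292702.55 / 60000
  = 21.55 kW


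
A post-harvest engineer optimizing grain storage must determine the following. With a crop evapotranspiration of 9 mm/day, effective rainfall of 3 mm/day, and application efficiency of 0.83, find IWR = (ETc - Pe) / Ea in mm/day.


IWR = (ETc - Pe) / Ea
    = (9 - 3) / 0.83
    = 6 / 0.83
    = 7.23 mm/day


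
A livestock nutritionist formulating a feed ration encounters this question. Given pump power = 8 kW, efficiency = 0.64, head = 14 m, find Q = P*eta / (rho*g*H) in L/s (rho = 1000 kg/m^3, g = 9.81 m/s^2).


Q = (P * 1000 * eta) / (rho * g * H)
  = (8 * 1000 * 0.64) / (1000 * 9.81 * 14)
  = 5120 / 137340
  = 0.03728 m^3/s = 37.28 L/s


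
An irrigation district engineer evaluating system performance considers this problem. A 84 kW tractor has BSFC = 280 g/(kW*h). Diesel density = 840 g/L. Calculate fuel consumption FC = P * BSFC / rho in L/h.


FC = P * BSFC / rho_fuel
   = 84 * 280 / 840
   = 23520 / 840
   = 28 L/h


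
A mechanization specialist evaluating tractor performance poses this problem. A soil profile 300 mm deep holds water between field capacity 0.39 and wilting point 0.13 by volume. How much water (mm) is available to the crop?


AW = (FC - WP) * D
   = (0.39 - 0.13) * 300
   = 0.26 * 300
   = 78 mm


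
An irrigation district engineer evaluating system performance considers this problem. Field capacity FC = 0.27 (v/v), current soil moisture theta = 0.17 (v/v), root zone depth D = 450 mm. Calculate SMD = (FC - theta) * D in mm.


SMD = (FC - theta) * D
    = (0.27 - 0.17) * 450
    = 0.100 * 450
    = 45 mm


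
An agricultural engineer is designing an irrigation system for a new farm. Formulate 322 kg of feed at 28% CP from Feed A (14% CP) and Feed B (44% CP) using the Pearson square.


parts_A = CP_b - target = 44 - 28 = 16
parts_B = target - CP_a = 28 - 14 = 14
total_parts = 16 + 14 = 30
Feed A = 322 * 16 / 30 = 171.73 kg
Feed B = 322 * 14 / 30 = 150.27 kg

171.73 kg


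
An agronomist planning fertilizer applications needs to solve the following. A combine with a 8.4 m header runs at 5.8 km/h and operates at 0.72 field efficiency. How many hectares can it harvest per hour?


C = w * v * eta_f / 10
  = 8.4 * 5.8 * 0.72 / 10
  = 35.08 / 10
  = 3.51 ha/h


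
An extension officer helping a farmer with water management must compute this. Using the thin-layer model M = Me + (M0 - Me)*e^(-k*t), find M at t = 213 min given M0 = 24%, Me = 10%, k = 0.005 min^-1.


M = Me + (M0 - Me) * e^(-k*t)
  = 10 + (24 - 10) * e^(-0.005*213)
  = 10 + 14 * e^(-1.065)
  = 10 + 14 * 0.34473
  = 10 + 4.8262
  = 14.83%


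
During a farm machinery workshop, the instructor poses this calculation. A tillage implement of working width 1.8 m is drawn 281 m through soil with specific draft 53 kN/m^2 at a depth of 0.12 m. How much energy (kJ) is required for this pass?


E = k * d * w * L
  = 53 * 0.12 * 1.8 * 281
  = 3216.89 kJ


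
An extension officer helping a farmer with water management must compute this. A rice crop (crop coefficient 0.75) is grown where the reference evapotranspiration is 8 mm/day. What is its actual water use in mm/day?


ETc = Kc * ET0
    = 0.75 * 8
    = 6 mm/day


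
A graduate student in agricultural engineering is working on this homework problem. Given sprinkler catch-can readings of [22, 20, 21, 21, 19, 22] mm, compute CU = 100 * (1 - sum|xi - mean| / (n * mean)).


xbar = 125 / 6 = 20.833
sum|xi - xbar| = 5.333
CU = 100 * (1 - 5.333 / (6 * 20.833))
   = 100 * (1 - 0.0427)
   = 95.73%


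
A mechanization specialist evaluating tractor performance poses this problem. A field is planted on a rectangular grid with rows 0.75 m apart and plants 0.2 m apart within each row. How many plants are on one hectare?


D = 10000 / (row_sp * plant_sp)
  = 10000 / (0.75 * 0.2)
  = 10000 / 0.1500
  = 66666.67 plants/ha


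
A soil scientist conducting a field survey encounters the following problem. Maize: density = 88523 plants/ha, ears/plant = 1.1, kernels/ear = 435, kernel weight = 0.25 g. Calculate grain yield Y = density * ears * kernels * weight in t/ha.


Y = density * ears * kernels * kw
  = 88523 * 1.1 * 435 * 0.25 g/ha
  = 10589563.88 g/ha
  = 10589.56 kg/ha = 10.59 t/ha


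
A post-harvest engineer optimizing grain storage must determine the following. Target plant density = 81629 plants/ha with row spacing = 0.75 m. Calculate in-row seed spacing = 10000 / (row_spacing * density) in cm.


spacing = 10000 / (row_sp * density)
        = 10000 / (0.75 * 81629)
        = 10000 / 61221.75
        = 0.16334 m = 16.33 cm


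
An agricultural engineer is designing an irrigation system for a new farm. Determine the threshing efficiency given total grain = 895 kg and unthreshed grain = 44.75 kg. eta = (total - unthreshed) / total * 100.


eta = (total - unthreshed) / total * 100
    = (895 - 44.75) / 895 * 100
    = 850.25 / 895 * 100
    = 95%


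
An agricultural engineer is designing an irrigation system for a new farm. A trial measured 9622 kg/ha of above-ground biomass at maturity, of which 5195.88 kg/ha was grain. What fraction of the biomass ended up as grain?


HI = grain_yield / biomass
   = 5195.88 / 9622
   = 0.54


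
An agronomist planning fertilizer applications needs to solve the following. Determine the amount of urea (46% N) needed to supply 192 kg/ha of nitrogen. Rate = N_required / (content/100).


Rate = N_required / (N_content / 100)
     = 192 / (46 / 100)
     = 192 / 0.46
     = 417.39 kg/ha


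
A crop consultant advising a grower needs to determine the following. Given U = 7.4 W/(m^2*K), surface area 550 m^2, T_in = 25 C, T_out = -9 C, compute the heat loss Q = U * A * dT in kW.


dT = 25 - (-9) = 34 K
Q = U * A * dT
  = 7.4 * 550 * 34
  = 138380 W = 138.38 kW


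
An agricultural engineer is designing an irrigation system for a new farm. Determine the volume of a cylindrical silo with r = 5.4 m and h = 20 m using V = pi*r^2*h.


V = pi * r^2 * h
  = pi * 5.4^2 * 20
  = pi * 29.16 * 20
  = 1832.18 m^3


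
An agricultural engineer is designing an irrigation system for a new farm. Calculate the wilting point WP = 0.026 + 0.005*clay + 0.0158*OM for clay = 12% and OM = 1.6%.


WP = 0.026 + 0.005*12 + 0.0158*1.6
   = 0.026 + 0.0600 + 0.0253
   = 0.1113


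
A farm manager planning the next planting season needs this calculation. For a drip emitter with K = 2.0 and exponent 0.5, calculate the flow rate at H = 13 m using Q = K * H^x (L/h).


Q = K * H^x
  = 2.0 * 13^0.5
  = 2.0 * 3.6056
  = 7.21 L/h


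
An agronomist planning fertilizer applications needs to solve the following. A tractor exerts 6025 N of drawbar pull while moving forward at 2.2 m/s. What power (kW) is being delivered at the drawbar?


P = F * v / 1000
  = 6025 * 2.2 / 1000
  = 13255 / 1000
  = 13.26 kW


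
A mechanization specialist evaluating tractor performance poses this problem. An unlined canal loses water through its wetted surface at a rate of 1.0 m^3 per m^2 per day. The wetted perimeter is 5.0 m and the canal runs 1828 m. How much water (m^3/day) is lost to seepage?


S = C * P * L
  = 1.0 * 5.0 * 1828
  = 9140 m^3/day


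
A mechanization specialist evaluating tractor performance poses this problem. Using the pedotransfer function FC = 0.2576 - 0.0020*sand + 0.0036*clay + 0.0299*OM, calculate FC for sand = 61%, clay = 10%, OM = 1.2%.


FC = 0.2576 - 0.0020*61 + 0.0036*10 + 0.0299*1.2
   = 0.2576 - 0.1220 + 0.0360 + 0.0359
   = 0.2075


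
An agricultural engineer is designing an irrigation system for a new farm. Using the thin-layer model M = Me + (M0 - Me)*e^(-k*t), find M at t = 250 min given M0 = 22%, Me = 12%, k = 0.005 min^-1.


M = Me + (M0 - Me) * e^(-k*t)
  = 12 + (22 - 12) * e^(-0.005*250)
  = 12 + 10 * e^(-1.250)
  = 12 + 10 * 0.28650
  = 12 + 2.8650
  = 14.87%


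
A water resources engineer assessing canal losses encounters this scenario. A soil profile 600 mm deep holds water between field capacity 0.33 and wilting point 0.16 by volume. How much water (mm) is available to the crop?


AW = (FC - WP) * D
   = (0.33 - 0.16) * 600
   = 0.17 * 600
   = 102 mm


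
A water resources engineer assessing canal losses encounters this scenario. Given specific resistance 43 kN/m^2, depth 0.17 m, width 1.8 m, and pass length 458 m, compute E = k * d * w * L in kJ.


E = k * d * w * L
  = 43 * 0.17 * 1.8 * 458
  = 6026.36 kJ


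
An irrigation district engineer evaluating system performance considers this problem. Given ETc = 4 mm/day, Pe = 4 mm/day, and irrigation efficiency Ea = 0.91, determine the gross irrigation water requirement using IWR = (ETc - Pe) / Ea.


IWR = (ETc - Pe) / Ea
    = (4 - 4) / 0.91
    = 0 / 0.91
    = 0 mm/day


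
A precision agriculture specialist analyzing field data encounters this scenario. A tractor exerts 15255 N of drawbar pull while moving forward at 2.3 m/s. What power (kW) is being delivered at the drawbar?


P = F * v / 1000
  = 15255 * 2.3 / 1000
  = 35086.50 / 1000
  = 35.09 kW


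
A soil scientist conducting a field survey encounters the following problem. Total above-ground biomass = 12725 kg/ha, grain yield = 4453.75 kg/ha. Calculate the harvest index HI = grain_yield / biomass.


HI = grain_yield / biomass
   = 4453.75 / 12725
   = 0.35


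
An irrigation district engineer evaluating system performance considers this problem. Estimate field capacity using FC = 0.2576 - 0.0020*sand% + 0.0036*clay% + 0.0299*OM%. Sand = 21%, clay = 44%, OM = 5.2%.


FC = 0.2576 - 0.0020*21 + 0.0036*44 + 0.0299*5.2
   = 0.2576 - 0.0420 + 0.1584 + 0.1555
   = 0.5295


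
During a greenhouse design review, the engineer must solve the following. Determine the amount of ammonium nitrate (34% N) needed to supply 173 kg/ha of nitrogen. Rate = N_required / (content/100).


Rate = N_required / (N_content / 100)
     = 173 / (34 / 100)
     = 173 / 0.34
     = 508.82 kg/ha


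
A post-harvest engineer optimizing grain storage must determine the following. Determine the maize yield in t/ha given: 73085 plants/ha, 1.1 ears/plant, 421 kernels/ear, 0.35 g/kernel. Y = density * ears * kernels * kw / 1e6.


Y = density * ears * kernels * kw
  = 73085 * 1.1 * 421 * 0.35 g/ha
  = 11845982.23 g/ha
  = 11845.98 kg/ha = 11.85 t/ha


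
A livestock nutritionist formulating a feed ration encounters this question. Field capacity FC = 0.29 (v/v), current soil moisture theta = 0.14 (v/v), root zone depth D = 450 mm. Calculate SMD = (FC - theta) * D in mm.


SMD = (FC - theta) * D
    = (0.29 - 0.14) * 450
    = 0.150 * 450
    = 67.50 mm


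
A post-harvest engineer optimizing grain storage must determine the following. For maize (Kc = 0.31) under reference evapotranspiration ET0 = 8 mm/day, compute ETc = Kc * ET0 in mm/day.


ETc = Kc * ET0
    = 0.31 * 8
    = 2.48 mm/day


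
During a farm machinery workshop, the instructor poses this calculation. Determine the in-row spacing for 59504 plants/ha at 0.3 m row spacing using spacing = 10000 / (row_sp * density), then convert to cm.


spacing = 10000 / (row_sp * density)
        = 10000 / (0.3 * 59504)
        = 10000 / 17851.20
        = 0.56019 m = 56.02 cm


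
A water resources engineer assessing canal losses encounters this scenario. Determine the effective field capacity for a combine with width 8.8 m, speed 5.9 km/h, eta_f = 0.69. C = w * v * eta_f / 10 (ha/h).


C = w * v * eta_f / 10
  = 8.8 * 5.9 * 0.69 / 10
  = 35.82 / 10
  = 3.58 ha/h


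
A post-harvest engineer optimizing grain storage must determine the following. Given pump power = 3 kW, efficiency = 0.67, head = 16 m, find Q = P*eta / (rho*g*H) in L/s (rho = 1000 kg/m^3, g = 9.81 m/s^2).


Q = (P * 1000 * eta) / (rho * g * H)
  = (3 * 1000 * 0.67) / (1000 * 9.81 * 16)
  = 2010 / 156960
  = 0.01281 m^3/s = 12.81 L/s


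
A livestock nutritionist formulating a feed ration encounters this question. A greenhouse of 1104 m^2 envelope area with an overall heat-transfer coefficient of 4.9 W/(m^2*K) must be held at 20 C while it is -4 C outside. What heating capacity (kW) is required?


dT = 20 - (-4) = 24 K
Q = U * A * dT
  = 4.9 * 1104 * 24
  = 129830.40 W = 129.83 kW


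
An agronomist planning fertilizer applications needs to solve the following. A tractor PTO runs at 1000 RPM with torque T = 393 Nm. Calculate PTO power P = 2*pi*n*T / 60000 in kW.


P = 2*pi*n*T / 60000
  = 2*pi * 1000 * 393 / 60000
  = 2469291.83 / 60000
  = 41.15 kW


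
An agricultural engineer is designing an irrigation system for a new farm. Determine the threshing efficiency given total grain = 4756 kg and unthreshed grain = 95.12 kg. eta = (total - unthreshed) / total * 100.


eta = (total - unthreshed) / total * 100
    = (4756 - 95.12) / 4756 * 100
    = 4660.88 / 4756 * 100
    = 98%


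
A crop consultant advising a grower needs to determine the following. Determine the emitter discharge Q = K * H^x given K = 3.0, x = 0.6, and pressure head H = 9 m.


Q = K * H^x
  = 3.0 * 9^0.6
  = 3.0 * 3.7372
  = 11.21 L/h


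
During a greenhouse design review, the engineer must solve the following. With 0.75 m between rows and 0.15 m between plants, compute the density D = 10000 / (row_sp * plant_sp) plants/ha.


D = 10000 / (row_sp * plant_sp)
  = 10000 / (0.75 * 0.15)
  = 10000 / 0.1125
  = 88888.89 plants/ha


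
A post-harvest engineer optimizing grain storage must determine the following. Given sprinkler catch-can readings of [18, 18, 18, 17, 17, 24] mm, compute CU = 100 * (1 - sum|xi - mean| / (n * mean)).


xbar = 112 / 6 = 18.667
sum|xi - xbar| = 10.667
CU = 100 * (1 - 10.667 / (6 * 18.667))
   = 100 * (1 - 0.0952)
   = 90.48%


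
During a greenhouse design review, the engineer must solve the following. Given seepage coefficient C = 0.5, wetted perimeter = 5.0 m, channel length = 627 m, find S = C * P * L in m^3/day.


S = C * P * L
  = 0.5 * 5.0 * 627
  = 1567.50 m^3/day


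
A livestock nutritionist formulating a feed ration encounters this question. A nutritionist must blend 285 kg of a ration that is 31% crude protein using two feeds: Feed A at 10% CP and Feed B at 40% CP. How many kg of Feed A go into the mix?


parts_A = CP_b - target = 40 - 31 = 9
parts_B = target - CP_a = 31 - 10 = 21
total_parts = 9 + 21 = 30
Feed A = 285 * 9 / 30 = 85.50 kg
Feed B = 285 * 21 / 30 = 199.50 kg

85.50 kg


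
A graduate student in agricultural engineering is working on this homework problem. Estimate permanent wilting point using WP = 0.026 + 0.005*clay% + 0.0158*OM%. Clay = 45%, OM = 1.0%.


WP = 0.026 + 0.005*45 + 0.0158*1.0
   = 0.026 + 0.2250 + 0.0158
   = 0.2668


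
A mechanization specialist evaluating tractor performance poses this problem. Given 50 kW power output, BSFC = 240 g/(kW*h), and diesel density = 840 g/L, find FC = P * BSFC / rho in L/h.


FC = P * BSFC / rho_fuel
   = 50 * 240 / 840
   = 12000 / 840
   = 14.29 L/h


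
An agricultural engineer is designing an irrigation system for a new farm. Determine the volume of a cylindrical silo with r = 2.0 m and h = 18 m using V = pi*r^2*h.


V = pi * r^2 * h
  = pi * 2.0^2 * 18
  = pi * 4 * 18
  = 226.19 m^3


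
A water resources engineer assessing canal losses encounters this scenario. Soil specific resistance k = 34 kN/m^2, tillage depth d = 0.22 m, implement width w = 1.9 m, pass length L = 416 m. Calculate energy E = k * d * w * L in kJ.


E = k * d * w * L
  = 34 * 0.22 * 1.9 * 416
  = 5912.19 kJ


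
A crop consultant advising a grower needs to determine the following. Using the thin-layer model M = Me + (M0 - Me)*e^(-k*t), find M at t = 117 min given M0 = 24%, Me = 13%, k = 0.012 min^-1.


M = Me + (M0 - Me) * e^(-k*t)
  = 13 + (24 - 13) * e^(-0.012*117)
  = 13 + 11 * e^(-1.404)
  = 13 + 11 * 0.24561
  = 13 + 2.7017
  = 15.70%


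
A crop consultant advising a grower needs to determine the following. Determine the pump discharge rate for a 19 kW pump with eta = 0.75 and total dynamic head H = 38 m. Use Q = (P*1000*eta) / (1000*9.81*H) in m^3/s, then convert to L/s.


Q = (P * 1000 * eta) / (rho * g * H)
  = (19 * 1000 * 0.75) / (1000 * 9.81 * 38)
  = 14250 / 372780
  = 0.03823 m^3/s = 38.23 L/s


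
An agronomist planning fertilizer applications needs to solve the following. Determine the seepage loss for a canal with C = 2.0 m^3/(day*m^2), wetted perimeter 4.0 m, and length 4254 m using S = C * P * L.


S = C * P * L
  = 2.0 * 4.0 * 4254
  = 34032 m^3/day


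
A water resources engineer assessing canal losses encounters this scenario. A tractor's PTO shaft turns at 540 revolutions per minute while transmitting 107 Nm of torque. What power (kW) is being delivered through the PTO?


P = 2*pi*n*T / 60000
  = 2*pi * 540 * 107 / 60000
  = 363042.45 / 60000
  = 6.05 kW


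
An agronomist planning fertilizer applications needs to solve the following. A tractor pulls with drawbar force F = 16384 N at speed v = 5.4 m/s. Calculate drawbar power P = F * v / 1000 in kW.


P = F * v / 1000
  = 16384 * 5.4 / 1000
  = 88473.60 / 1000
  = 88.47 kW


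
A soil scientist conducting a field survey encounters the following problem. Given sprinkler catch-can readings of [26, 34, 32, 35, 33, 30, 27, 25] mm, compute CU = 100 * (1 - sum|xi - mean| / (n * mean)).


xbar = 242 / 8 = 30.250
sum|xi - xbar| = 26
CU = 100 * (1 - 26 / (8 * 30.250))
   = 100 * (1 - 0.1074)
   = 89.26%


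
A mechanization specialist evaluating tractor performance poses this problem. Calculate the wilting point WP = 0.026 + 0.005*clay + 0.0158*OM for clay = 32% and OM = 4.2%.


WP = 0.026 + 0.005*32 + 0.0158*4.2
   = 0.026 + 0.1600 + 0.0664
   = 0.2524


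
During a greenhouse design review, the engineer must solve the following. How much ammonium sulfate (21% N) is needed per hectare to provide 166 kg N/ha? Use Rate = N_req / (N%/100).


Rate = N_required / (N_content / 100)
     = 166 / (21 / 100)
     = 166 / 0.21
     = 790.48 kg/ha


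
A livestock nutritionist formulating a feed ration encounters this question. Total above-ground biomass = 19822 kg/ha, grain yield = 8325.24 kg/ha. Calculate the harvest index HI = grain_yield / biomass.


HI = grain_yield / biomass
   = 8325.24 / 19822
   = 0.42


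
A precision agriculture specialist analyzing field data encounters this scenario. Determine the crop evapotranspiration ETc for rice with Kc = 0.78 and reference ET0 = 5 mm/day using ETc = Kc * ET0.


ETc = Kc * ET0
    = 0.78 * 5
    = 3.90 mm/day


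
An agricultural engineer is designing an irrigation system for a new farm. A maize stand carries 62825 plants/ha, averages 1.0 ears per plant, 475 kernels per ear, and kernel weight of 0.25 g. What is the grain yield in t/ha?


Y = density * ears * kernels * kw
  = 62825 * 1.0 * 475 * 0.25 g/ha
  = 7460468.75 g/ha
  = 7460.47 kg/ha = 7.46 t/ha


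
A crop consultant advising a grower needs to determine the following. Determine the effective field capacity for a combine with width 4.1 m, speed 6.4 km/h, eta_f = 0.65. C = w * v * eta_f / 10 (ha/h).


C = w * v * eta_f / 10
  = 4.1 * 6.4 * 0.65 / 10
  = 17.06 / 10
  = 1.71 ha/h


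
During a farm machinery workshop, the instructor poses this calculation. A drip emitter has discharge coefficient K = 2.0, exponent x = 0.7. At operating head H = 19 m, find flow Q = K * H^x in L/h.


Q = K * H^x
  = 2.0 * 19^0.7
  = 2.0 * 7.8547
  = 15.71 L/h


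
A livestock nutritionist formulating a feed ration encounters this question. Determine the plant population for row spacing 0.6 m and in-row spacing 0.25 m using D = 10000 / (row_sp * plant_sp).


D = 10000 / (row_sp * plant_sp)
  = 10000 / (0.6 * 0.25)
  = 10000 / 0.1500
  = 66666.67 plants/ha


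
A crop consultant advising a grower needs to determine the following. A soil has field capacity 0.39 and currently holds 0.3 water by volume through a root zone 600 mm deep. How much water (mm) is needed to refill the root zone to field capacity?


SMD = (FC - theta) * D
    = (0.39 - 0.3) * 600
    = 0.090 * 600
    = 54 mm


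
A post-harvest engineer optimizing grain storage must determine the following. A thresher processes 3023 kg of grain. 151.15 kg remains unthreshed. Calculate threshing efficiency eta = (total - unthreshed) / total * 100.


eta = (total - unthreshed) / total * 100
    = (3023 - 151.15) / 3023 * 100
    = 2871.85 / 3023 * 100
    = 95%


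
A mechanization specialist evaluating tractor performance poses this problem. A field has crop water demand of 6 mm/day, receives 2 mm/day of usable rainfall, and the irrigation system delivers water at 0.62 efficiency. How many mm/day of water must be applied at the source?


IWR = (ETc - Pe) / Ea
    = (6 - 2) / 0.62
    = 4 / 0.62
    = 6.45 mm/day


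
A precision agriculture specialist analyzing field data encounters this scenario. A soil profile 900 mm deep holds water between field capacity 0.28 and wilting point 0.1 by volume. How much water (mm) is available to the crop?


AW = (FC - WP) * D
   = (0.28 - 0.1) * 900
   = 0.18 * 900
   = 162 mm


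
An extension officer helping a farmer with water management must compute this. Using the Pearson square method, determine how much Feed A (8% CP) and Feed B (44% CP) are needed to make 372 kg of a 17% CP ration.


parts_A = CP_b - target = 44 - 17 = 27
parts_B = target - CP_a = 17 - 8 = 9
total_parts = 27 + 9 = 36
Feed A = 372 * 27 / 36 = 279 kg
Feed B = 372 * 9 / 36 = 93 kg

279 kg


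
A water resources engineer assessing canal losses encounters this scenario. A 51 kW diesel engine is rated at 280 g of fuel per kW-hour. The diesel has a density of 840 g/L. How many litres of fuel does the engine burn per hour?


FC = P * BSFC / rho_fuel
   = 51 * 280 / 840
   = 14280 / 840
   = 17 L/h


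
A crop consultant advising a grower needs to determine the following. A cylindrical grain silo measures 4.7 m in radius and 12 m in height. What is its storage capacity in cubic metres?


V = pi * r^2 * h
  = pi * 4.7^2 * 12
  = pi * 22.09 * 12
  = 832.77 m^3


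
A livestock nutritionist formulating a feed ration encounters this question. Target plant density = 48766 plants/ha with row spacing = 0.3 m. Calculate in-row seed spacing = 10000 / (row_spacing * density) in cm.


spacing = 10000 / (row_sp * density)
        = 10000 / (0.3 * 48766)
        = 10000 / 14629.80
        = 0.68354 m = 68.35 cm


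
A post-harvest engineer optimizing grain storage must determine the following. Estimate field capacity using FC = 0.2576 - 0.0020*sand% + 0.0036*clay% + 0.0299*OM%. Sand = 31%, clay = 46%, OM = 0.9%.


FC = 0.2576 - 0.0020*31 + 0.0036*46 + 0.0299*0.9
   = 0.2576 - 0.0620 + 0.1656 + 0.0269
   = 0.3881


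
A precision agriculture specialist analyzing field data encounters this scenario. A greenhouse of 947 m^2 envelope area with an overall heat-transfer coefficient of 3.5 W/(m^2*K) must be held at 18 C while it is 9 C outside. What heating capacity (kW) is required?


dT = 18 - (9) = 9 K
Q = U * A * dT
  = 3.5 * 947 * 9
  = 29830.50 W = 29.83 kW


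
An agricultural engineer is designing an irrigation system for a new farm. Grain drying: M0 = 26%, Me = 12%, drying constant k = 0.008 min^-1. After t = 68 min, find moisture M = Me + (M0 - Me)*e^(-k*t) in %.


M = Me + (M0 - Me) * e^(-k*t)
  = 12 + (26 - 12) * e^(-0.008*68)
  = 12 + 14 * e^(-0.544)
  = 12 + 14 * 0.58042
  = 12 + 8.1259
  = 20.13%


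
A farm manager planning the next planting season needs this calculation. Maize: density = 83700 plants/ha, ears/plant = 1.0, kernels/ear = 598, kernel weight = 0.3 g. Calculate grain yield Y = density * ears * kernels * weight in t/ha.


Y = density * ears * kernels * kw
  = 83700 * 1.0 * 598 * 0.3 g/ha
  = 15015780 g/ha
  = 15015.78 kg/ha = 15.02 t/ha


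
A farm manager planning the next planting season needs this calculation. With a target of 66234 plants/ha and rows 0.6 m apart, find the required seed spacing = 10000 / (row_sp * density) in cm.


spacing = 10000 / (row_sp * density)
        = 10000 / (0.6 * 66234)
        = 10000 / 39740.40
        = 0.25163 m = 25.16 cm


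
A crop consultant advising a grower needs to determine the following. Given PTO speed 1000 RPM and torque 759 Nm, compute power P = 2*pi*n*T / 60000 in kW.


P = 2*pi*n*T / 60000
  = 2*pi * 1000 * 759 / 60000
  = 4768937.65 / 60000
  = 79.48 kW


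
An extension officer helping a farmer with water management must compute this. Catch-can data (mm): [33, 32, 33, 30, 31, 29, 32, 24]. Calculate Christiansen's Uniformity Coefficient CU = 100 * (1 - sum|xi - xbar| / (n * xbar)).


xbar = 244 / 8 = 30.500
sum|xi - xbar| = 17
CU = 100 * (1 - 17 / (8 * 30.500))
   = 100 * (1 - 0.0697)
   = 93.03%


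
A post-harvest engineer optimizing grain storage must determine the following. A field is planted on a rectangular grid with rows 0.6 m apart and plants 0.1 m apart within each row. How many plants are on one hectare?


D = 10000 / (row_sp * plant_sp)
  = 10000 / (0.6 * 0.1)
  = 10000 / 0.0600
  = 166666.67 plants/ha


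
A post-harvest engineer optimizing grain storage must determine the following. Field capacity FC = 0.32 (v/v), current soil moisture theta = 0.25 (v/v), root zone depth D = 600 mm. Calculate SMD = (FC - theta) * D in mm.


SMD = (FC - theta) * D
    = (0.32 - 0.25) * 600
    = 0.070 * 600
    = 42 mm


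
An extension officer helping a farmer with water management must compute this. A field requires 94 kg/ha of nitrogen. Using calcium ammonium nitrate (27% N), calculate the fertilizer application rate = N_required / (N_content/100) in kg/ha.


Rate = N_required / (N_content / 100)
     = 94 / (27 / 100)
     = 94 / 0.27
     = 348.15 kg/ha


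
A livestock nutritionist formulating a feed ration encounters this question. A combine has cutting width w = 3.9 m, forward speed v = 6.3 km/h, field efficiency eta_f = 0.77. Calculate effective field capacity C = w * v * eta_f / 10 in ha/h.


C = w * v * eta_f / 10
  = 3.9 * 6.3 * 0.77 / 10
  = 18.92 / 10
  = 1.89 ha/h


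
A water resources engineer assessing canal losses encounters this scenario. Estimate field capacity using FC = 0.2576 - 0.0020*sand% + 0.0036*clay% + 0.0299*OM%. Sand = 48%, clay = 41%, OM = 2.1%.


FC = 0.2576 - 0.0020*48 + 0.0036*41 + 0.0299*2.1
   = 0.2576 - 0.0960 + 0.1476 + 0.0628
   = 0.3720


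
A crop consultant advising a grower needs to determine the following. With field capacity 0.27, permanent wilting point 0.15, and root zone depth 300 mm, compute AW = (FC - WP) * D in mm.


AW = (FC - WP) * D
   = (0.27 - 0.15) * 300
   = 0.12 * 300
   = 36 mm


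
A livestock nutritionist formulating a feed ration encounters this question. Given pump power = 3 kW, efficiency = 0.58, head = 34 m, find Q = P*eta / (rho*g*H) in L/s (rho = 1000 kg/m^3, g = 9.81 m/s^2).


Q = (P * 1000 * eta) / (rho * g * H)
  = (3 * 1000 * 0.58) / (1000 * 9.81 * 34)
  = 1740 / 333540
  = 0.00522 m^3/s = 5.22 L/s


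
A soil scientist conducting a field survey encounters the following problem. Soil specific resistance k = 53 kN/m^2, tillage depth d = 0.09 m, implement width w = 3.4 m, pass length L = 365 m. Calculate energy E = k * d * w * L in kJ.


E = k * d * w * L
  = 53 * 0.09 * 3.4 * 365
  = 5919.57 kJ


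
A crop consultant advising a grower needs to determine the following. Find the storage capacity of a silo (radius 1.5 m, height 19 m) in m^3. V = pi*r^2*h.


V = pi * r^2 * h
  = pi * 1.5^2 * 19
  = pi * 2.25 * 19
  = 134.30 m^3


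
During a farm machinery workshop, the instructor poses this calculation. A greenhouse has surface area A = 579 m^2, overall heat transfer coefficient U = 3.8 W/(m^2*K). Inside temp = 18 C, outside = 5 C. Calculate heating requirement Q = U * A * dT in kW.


dT = 18 - (5) = 13 K
Q = U * A * dT
  = 3.8 * 579 * 13
  = 28602.60 W = 28.60 kW


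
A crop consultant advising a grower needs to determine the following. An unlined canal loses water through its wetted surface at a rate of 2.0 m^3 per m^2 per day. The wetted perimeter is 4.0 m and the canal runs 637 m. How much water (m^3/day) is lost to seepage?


S = C * P * L
  = 2.0 * 4.0 * 637
  = 5096 m^3/day


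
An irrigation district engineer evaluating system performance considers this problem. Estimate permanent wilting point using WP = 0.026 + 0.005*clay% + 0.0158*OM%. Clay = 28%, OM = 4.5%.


WP = 0.026 + 0.005*28 + 0.0158*4.5
   = 0.026 + 0.1400 + 0.0711
   = 0.2371


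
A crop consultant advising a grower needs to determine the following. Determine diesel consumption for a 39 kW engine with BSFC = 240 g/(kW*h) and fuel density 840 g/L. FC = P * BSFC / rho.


FC = P * BSFC / rho_fuel
   = 39 * 240 / 840
   = 9360 / 840
   = 11.14 L/h


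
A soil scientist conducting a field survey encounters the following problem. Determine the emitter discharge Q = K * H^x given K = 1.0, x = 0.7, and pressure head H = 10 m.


Q = K * H^x
  = 1.0 * 10^0.7
  = 1.0 * 5.0119
  = 5.01 L/h


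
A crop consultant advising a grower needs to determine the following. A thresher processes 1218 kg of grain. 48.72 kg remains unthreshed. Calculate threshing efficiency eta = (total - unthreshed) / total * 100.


eta = (total - unthreshed) / total * 100
    = (1218 - 48.72) / 1218 * 100
    = 1169.28 / 1218 * 100
    = 96%


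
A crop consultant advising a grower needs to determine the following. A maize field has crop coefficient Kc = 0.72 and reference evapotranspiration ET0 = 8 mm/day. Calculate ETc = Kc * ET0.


ETc = Kc * ET0
    = 0.72 * 8
    = 5.76 mm/day


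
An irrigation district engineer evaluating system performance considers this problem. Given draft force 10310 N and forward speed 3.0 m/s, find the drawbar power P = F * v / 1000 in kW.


P = F * v / 1000
  = 10310 * 3.0 / 1000
  = 30930 / 1000
  = 30.93 kW


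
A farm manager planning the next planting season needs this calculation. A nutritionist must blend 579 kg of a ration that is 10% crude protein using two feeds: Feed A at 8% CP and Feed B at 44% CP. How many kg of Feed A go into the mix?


parts_A = CP_b - target = 44 - 10 = 34
parts_B = target - CP_a = 10 - 8 = 2
total_parts = 34 + 2 = 36
Feed A = 579 * 34 / 36 = 546.83 kg
Feed B = 579 * 2 / 36 = 32.17 kg

546.83 kg


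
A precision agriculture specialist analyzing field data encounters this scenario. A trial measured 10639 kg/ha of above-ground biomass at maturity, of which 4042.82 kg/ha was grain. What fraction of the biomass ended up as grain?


HI = grain_yield / biomass
   = 4042.82 / 10639
   = 0.38


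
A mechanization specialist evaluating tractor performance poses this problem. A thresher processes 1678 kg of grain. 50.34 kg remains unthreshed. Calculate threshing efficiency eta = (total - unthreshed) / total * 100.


eta = (total - unthreshed) / total * 100
    = (1678 - 50.34) / 1678 * 100
    = 1627.66 / 1678 * 100
    = 97%


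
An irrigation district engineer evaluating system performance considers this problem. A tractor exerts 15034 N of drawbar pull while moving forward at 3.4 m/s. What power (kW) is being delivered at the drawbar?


P = F * v / 1000
  = 15034 * 3.4 / 1000
  = 51115.60 / 1000
  = 51.12 kW


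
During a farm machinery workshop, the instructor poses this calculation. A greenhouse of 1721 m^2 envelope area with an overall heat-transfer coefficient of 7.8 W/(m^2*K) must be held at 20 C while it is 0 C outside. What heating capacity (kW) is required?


dT = 20 - (0) = 20 K
Q = U * A * dT
  = 7.8 * 1721 * 20
  = 268476 W = 268.48 kW


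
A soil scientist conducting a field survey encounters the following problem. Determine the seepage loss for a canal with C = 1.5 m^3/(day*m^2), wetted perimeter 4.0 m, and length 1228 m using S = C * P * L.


S = C * P * L
  = 1.5 * 4.0 * 1228
  = 7368 m^3/day


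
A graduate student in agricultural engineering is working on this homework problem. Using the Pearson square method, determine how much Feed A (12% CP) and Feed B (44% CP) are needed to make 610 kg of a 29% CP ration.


parts_A = CP_b - target = 44 - 29 = 15
parts_B = target - CP_a = 29 - 12 = 17
total_parts = 15 + 17 = 32
Feed A = 610 * 15 / 32 = 285.94 kg
Feed B = 610 * 17 / 32 = 324.06 kg

285.94 kg


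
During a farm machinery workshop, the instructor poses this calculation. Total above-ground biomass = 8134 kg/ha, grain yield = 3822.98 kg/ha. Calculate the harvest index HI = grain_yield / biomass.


HI = grain_yield / biomass
   = 3822.98 / 8134
   = 0.47


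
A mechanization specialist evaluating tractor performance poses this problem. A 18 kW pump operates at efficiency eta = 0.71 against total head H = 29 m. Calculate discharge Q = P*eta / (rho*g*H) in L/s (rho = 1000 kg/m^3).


Q = (P * 1000 * eta) / (rho * g * H)
  = (18 * 1000 * 0.71) / (1000 * 9.81 * 29)
  = 12780 / 284490
  = 0.04492 m^3/s = 44.92 L/s


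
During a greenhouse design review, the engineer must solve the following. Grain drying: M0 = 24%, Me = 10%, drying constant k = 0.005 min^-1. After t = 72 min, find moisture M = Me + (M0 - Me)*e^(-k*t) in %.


M = Me + (M0 - Me) * e^(-k*t)
  = 10 + (24 - 10) * e^(-0.005*72)
  = 10 + 14 * e^(-0.360)
  = 10 + 14 * 0.69768
  = 10 + 9.7675
  = 19.77%


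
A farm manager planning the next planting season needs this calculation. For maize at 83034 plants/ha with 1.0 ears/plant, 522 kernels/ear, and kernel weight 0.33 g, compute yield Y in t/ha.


Y = density * ears * kernels * kw
  = 83034 * 1.0 * 522 * 0.33 g/ha
  = 14303436.84 g/ha
  = 14303.44 kg/ha = 14.30 t/ha


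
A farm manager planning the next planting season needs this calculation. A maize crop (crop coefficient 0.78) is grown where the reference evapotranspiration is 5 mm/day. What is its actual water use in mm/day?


ETc = Kc * ET0
    = 0.78 * 5
    = 3.90 mm/day


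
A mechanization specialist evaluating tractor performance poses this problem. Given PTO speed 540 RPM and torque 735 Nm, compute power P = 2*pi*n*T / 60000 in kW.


P = 2*pi*n*T / 60000
  = 2*pi * 540 * 735 / 60000
  = 2493796.25 / 60000
  = 41.56 kW


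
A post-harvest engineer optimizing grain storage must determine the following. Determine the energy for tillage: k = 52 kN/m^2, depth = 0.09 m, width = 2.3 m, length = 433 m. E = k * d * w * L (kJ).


E = k * d * w * L
  = 52 * 0.09 * 2.3 * 433
  = 4660.81 kJ


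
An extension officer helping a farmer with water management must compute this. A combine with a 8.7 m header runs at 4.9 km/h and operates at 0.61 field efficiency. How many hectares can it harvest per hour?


C = w * v * eta_f / 10
  = 8.7 * 4.9 * 0.61 / 10
  = 26.00 / 10
  = 2.60 ha/h


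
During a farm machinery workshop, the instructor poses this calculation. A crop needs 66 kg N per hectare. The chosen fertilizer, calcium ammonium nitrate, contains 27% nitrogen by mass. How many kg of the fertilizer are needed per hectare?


Rate = N_required / (N_content / 100)
     = 66 / (27 / 100)
     = 66 / 0.27
     = 244.44 kg/ha


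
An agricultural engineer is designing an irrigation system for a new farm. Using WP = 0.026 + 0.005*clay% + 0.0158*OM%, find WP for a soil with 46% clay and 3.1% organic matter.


WP = 0.026 + 0.005*46 + 0.0158*3.1
   = 0.026 + 0.2300 + 0.0490
   = 0.3050


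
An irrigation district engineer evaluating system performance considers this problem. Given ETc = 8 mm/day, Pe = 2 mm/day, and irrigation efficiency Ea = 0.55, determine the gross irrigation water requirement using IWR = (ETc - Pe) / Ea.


IWR = (ETc - Pe) / Ea
    = (8 - 2) / 0.55
    = 6 / 0.55
    = 10.91 mm/day


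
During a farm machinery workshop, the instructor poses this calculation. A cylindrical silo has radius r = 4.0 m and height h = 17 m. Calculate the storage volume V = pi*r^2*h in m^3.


V = pi * r^2 * h
  = pi * 4.0^2 * 17
  = pi * 16 * 17
  = 854.51 m^3


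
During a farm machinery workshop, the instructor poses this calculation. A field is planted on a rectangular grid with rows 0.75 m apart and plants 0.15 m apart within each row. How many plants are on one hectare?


D = 10000 / (row_sp * plant_sp)
  = 10000 / (0.75 * 0.15)
  = 10000 / 0.1125
  = 88888.89 plants/ha


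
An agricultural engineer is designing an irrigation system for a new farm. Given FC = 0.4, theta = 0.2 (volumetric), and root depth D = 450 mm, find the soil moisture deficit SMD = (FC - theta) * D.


SMD = (FC - theta) * D
    = (0.4 - 0.2) * 450
    = 0.200 * 450
    = 90 mm
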